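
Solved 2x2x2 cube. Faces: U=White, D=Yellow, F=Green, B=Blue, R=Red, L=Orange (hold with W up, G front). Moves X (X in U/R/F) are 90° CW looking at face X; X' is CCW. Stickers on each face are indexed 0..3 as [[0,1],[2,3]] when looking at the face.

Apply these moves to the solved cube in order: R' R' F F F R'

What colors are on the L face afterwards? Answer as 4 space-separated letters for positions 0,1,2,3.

After move 1 (R'): R=RRRR U=WBWB F=GWGW D=YGYG B=YBYB
After move 2 (R'): R=RRRR U=WYWY F=GBGB D=YWYW B=GBGB
After move 3 (F): F=GGBB U=WYOO R=WRYR D=RRYW L=OYOW
After move 4 (F): F=BGBG U=WYWY R=OROR D=YWYW L=OROR
After move 5 (F): F=BBGG U=WYRR R=WRYR D=OOYW L=OYOW
After move 6 (R'): R=RRWY U=WGRG F=BYGR D=OBYG B=WBOB
Query: L face = OYOW

Answer: O Y O W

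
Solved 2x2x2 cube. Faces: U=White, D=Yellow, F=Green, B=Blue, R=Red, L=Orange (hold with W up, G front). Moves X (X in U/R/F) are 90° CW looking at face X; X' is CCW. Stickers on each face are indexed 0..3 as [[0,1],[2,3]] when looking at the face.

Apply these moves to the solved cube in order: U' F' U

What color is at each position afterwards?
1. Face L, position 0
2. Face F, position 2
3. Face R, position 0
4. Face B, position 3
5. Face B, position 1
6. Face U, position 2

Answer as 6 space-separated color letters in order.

After move 1 (U'): U=WWWW F=OOGG R=GGRR B=RRBB L=BBOO
After move 2 (F'): F=OGOG U=WWGR R=YGYR D=BOYY L=BWOW
After move 3 (U): U=GWRW F=YGOG R=RRYR B=BWBB L=OGOW
Query 1: L[0] = O
Query 2: F[2] = O
Query 3: R[0] = R
Query 4: B[3] = B
Query 5: B[1] = W
Query 6: U[2] = R

Answer: O O R B W R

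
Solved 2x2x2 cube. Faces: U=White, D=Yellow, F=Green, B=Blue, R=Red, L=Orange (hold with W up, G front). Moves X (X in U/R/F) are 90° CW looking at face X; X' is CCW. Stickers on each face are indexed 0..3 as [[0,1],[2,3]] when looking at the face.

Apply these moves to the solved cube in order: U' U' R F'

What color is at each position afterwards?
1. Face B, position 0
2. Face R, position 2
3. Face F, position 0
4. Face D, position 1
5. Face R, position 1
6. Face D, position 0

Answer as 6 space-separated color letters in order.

After move 1 (U'): U=WWWW F=OOGG R=GGRR B=RRBB L=BBOO
After move 2 (U'): U=WWWW F=BBGG R=OORR B=GGBB L=RROO
After move 3 (R): R=RORO U=WBWG F=BYGY D=YBYG B=WGWB
After move 4 (F'): F=YYBG U=WBRR R=BOYO D=ROYG L=RGOW
Query 1: B[0] = W
Query 2: R[2] = Y
Query 3: F[0] = Y
Query 4: D[1] = O
Query 5: R[1] = O
Query 6: D[0] = R

Answer: W Y Y O O R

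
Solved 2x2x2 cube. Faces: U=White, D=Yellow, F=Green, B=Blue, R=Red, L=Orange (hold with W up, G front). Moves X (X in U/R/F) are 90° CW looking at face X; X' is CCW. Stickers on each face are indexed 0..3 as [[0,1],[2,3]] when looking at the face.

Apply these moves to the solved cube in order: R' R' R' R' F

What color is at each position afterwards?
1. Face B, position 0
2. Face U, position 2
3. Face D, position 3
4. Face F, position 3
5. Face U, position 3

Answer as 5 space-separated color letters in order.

Answer: B O Y G O

Derivation:
After move 1 (R'): R=RRRR U=WBWB F=GWGW D=YGYG B=YBYB
After move 2 (R'): R=RRRR U=WYWY F=GBGB D=YWYW B=GBGB
After move 3 (R'): R=RRRR U=WGWG F=GYGY D=YBYB B=WBWB
After move 4 (R'): R=RRRR U=WWWW F=GGGG D=YYYY B=BBBB
After move 5 (F): F=GGGG U=WWOO R=WRWR D=RRYY L=OYOY
Query 1: B[0] = B
Query 2: U[2] = O
Query 3: D[3] = Y
Query 4: F[3] = G
Query 5: U[3] = O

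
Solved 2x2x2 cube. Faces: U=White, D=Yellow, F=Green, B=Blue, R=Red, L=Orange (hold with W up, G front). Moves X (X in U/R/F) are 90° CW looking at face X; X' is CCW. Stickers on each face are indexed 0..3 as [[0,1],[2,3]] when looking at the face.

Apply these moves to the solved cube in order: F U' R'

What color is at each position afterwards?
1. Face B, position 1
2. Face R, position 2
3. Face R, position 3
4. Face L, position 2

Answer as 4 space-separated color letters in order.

After move 1 (F): F=GGGG U=WWOO R=WRWR D=RRYY L=OYOY
After move 2 (U'): U=WOWO F=OYGG R=GGWR B=WRBB L=BBOY
After move 3 (R'): R=GRGW U=WBWW F=OOGO D=RYYG B=YRRB
Query 1: B[1] = R
Query 2: R[2] = G
Query 3: R[3] = W
Query 4: L[2] = O

Answer: R G W O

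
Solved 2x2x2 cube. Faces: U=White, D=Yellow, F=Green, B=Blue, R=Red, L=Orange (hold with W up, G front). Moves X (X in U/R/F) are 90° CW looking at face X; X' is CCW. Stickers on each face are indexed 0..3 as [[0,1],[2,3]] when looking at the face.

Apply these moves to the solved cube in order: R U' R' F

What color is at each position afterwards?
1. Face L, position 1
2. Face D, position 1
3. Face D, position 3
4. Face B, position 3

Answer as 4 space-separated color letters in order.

Answer: Y Y Y B

Derivation:
After move 1 (R): R=RRRR U=WGWG F=GYGY D=YBYB B=WBWB
After move 2 (U'): U=GGWW F=OOGY R=GYRR B=RRWB L=WBOO
After move 3 (R'): R=YRGR U=GWWR F=OGGW D=YOYY B=BRBB
After move 4 (F): F=GOWG U=GWOB R=WRRR D=GYYY L=WYOO
Query 1: L[1] = Y
Query 2: D[1] = Y
Query 3: D[3] = Y
Query 4: B[3] = B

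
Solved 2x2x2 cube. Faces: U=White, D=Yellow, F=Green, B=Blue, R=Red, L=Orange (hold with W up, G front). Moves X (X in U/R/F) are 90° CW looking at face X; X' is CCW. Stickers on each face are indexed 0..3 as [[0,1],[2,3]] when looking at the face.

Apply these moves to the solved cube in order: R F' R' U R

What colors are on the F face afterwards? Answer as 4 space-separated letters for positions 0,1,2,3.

Answer: R Y G G

Derivation:
After move 1 (R): R=RRRR U=WGWG F=GYGY D=YBYB B=WBWB
After move 2 (F'): F=YYGG U=WGRR R=BRYR D=OOYB L=OGOW
After move 3 (R'): R=RRBY U=WWRW F=YGGR D=OYYG B=BBOB
After move 4 (U): U=RWWW F=RRGR R=BBBY B=OGOB L=YGOW
After move 5 (R): R=BBYB U=RRWR F=RYGG D=OOYO B=WGWB
Query: F face = RYGG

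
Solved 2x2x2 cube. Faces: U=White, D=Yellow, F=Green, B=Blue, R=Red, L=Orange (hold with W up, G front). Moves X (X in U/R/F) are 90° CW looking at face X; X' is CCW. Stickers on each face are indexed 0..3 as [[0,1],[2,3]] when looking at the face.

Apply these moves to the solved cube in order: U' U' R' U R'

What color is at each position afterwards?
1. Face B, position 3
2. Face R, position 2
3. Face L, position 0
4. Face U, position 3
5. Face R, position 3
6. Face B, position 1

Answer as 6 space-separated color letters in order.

After move 1 (U'): U=WWWW F=OOGG R=GGRR B=RRBB L=BBOO
After move 2 (U'): U=WWWW F=BBGG R=OORR B=GGBB L=RROO
After move 3 (R'): R=OROR U=WBWG F=BWGW D=YBYG B=YGYB
After move 4 (U): U=WWGB F=ORGW R=YGOR B=RRYB L=BWOO
After move 5 (R'): R=GRYO U=WYGR F=OWGB D=YRYW B=GRBB
Query 1: B[3] = B
Query 2: R[2] = Y
Query 3: L[0] = B
Query 4: U[3] = R
Query 5: R[3] = O
Query 6: B[1] = R

Answer: B Y B R O R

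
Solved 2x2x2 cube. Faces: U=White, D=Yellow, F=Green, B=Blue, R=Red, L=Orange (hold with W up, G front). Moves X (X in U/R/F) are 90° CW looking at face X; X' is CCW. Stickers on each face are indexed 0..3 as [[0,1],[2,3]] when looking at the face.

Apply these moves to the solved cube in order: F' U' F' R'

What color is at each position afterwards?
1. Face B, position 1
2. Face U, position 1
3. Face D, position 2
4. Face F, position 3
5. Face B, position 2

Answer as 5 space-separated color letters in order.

After move 1 (F'): F=GGGG U=WWRR R=YRYR D=OOYY L=OWOW
After move 2 (U'): U=WRWR F=OWGG R=GGYR B=YRBB L=BBOW
After move 3 (F'): F=WGOG U=WRGY R=OGOR D=BWYY L=BROW
After move 4 (R'): R=GROO U=WBGY F=WROY D=BGYG B=YRWB
Query 1: B[1] = R
Query 2: U[1] = B
Query 3: D[2] = Y
Query 4: F[3] = Y
Query 5: B[2] = W

Answer: R B Y Y W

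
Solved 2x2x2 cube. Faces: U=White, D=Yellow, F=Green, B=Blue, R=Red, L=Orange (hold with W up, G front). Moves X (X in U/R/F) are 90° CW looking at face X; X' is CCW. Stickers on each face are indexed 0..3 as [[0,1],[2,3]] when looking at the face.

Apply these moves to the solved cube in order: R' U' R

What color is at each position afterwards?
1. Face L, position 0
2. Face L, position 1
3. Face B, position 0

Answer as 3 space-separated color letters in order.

After move 1 (R'): R=RRRR U=WBWB F=GWGW D=YGYG B=YBYB
After move 2 (U'): U=BBWW F=OOGW R=GWRR B=RRYB L=YBOO
After move 3 (R): R=RGRW U=BOWW F=OGGG D=YYYR B=WRBB
Query 1: L[0] = Y
Query 2: L[1] = B
Query 3: B[0] = W

Answer: Y B W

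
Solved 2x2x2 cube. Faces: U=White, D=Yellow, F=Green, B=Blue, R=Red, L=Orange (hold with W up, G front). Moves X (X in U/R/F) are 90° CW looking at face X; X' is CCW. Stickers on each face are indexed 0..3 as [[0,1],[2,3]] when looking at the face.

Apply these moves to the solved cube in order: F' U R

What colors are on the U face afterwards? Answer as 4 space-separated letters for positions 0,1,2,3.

Answer: R R R G

Derivation:
After move 1 (F'): F=GGGG U=WWRR R=YRYR D=OOYY L=OWOW
After move 2 (U): U=RWRW F=YRGG R=BBYR B=OWBB L=GGOW
After move 3 (R): R=YBRB U=RRRG F=YOGY D=OBYO B=WWWB
Query: U face = RRRG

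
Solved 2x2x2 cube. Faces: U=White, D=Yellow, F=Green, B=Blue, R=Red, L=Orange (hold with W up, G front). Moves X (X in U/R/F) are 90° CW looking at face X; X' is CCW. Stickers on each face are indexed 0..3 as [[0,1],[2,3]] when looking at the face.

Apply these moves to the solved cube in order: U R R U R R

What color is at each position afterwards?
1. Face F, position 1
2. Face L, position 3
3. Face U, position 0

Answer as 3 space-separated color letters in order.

Answer: R O W

Derivation:
After move 1 (U): U=WWWW F=RRGG R=BBRR B=OOBB L=GGOO
After move 2 (R): R=RBRB U=WRWG F=RYGY D=YBYO B=WOWB
After move 3 (R): R=RRBB U=WYWY F=RBGO D=YWYW B=GORB
After move 4 (U): U=WWYY F=RRGO R=GOBB B=GGRB L=RBOO
After move 5 (R): R=BGBO U=WRYO F=RWGW D=YRYG B=YGWB
After move 6 (R): R=BBOG U=WWYW F=RRGG D=YWYY B=OGRB
Query 1: F[1] = R
Query 2: L[3] = O
Query 3: U[0] = W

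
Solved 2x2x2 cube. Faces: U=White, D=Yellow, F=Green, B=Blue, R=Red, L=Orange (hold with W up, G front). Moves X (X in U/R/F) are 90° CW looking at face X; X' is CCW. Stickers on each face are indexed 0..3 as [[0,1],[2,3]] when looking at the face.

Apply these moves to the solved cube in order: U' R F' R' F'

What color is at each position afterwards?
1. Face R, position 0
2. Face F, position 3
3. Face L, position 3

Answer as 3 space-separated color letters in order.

Answer: Y O R

Derivation:
After move 1 (U'): U=WWWW F=OOGG R=GGRR B=RRBB L=BBOO
After move 2 (R): R=RGRG U=WOWG F=OYGY D=YBYR B=WRWB
After move 3 (F'): F=YYOG U=WORR R=BGYG D=BOYR L=BGOW
After move 4 (R'): R=GGBY U=WWRW F=YOOR D=BYYG B=RROB
After move 5 (F'): F=ORYO U=WWGB R=YGBY D=GWYG L=BWOR
Query 1: R[0] = Y
Query 2: F[3] = O
Query 3: L[3] = R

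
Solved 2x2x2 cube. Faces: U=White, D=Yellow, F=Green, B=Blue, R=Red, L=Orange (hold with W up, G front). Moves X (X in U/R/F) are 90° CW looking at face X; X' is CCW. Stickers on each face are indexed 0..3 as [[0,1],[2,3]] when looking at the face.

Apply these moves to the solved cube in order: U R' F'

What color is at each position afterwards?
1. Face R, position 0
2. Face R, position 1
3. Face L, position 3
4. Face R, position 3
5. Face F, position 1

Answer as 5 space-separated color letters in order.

After move 1 (U): U=WWWW F=RRGG R=BBRR B=OOBB L=GGOO
After move 2 (R'): R=BRBR U=WBWO F=RWGW D=YRYG B=YOYB
After move 3 (F'): F=WWRG U=WBBB R=RRYR D=GOYG L=GOOW
Query 1: R[0] = R
Query 2: R[1] = R
Query 3: L[3] = W
Query 4: R[3] = R
Query 5: F[1] = W

Answer: R R W R W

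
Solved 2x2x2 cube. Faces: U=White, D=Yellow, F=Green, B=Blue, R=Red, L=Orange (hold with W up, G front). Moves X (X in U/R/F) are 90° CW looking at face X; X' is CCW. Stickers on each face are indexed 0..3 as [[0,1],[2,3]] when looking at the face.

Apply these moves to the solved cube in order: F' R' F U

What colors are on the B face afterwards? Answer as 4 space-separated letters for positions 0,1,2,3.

After move 1 (F'): F=GGGG U=WWRR R=YRYR D=OOYY L=OWOW
After move 2 (R'): R=RRYY U=WBRB F=GWGR D=OGYG B=YBOB
After move 3 (F): F=GGRW U=WBWW R=RRBY D=YRYG L=OOOG
After move 4 (U): U=WWWB F=RRRW R=YBBY B=OOOB L=GGOG
Query: B face = OOOB

Answer: O O O B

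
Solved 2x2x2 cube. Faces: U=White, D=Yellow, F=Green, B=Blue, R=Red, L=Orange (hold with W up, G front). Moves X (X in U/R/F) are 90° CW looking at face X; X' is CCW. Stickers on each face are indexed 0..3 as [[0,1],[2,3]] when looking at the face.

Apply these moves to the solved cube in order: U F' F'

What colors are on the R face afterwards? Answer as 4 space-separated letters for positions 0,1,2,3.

Answer: O B G R

Derivation:
After move 1 (U): U=WWWW F=RRGG R=BBRR B=OOBB L=GGOO
After move 2 (F'): F=RGRG U=WWBR R=YBYR D=GOYY L=GWOW
After move 3 (F'): F=GGRR U=WWYY R=OBGR D=WWYY L=GROB
Query: R face = OBGR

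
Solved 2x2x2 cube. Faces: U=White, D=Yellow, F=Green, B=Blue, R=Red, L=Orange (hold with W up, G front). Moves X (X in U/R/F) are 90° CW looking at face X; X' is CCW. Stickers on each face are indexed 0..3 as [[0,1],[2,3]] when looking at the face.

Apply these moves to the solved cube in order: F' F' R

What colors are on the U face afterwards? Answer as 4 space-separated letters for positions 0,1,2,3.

After move 1 (F'): F=GGGG U=WWRR R=YRYR D=OOYY L=OWOW
After move 2 (F'): F=GGGG U=WWYY R=OROR D=WWYY L=OROR
After move 3 (R): R=OORR U=WGYG F=GWGY D=WBYB B=YBWB
Query: U face = WGYG

Answer: W G Y G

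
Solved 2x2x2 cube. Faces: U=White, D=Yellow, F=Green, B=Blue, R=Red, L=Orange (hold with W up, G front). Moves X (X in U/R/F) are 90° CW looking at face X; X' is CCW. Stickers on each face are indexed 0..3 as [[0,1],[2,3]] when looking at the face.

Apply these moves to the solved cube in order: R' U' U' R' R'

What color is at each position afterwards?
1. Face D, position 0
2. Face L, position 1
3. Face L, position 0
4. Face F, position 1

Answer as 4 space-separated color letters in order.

After move 1 (R'): R=RRRR U=WBWB F=GWGW D=YGYG B=YBYB
After move 2 (U'): U=BBWW F=OOGW R=GWRR B=RRYB L=YBOO
After move 3 (U'): U=BWBW F=YBGW R=OORR B=GWYB L=RROO
After move 4 (R'): R=OROR U=BYBG F=YWGW D=YBYW B=GWGB
After move 5 (R'): R=RROO U=BGBG F=YYGG D=YWYW B=WWBB
Query 1: D[0] = Y
Query 2: L[1] = R
Query 3: L[0] = R
Query 4: F[1] = Y

Answer: Y R R Y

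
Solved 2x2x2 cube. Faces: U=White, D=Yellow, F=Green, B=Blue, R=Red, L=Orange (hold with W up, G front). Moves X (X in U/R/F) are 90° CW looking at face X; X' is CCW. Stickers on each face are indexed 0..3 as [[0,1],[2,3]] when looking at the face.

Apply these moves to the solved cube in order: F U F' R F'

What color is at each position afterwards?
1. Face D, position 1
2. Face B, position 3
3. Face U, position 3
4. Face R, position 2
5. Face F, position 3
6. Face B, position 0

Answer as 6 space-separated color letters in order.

Answer: O B R G W W

Derivation:
After move 1 (F): F=GGGG U=WWOO R=WRWR D=RRYY L=OYOY
After move 2 (U): U=OWOW F=WRGG R=BBWR B=OYBB L=GGOY
After move 3 (F'): F=RGWG U=OWBW R=RBRR D=GYYY L=GWOO
After move 4 (R): R=RRRB U=OGBG F=RYWY D=GBYO B=WYWB
After move 5 (F'): F=YYRW U=OGRR R=BRGB D=WOYO L=GGOB
Query 1: D[1] = O
Query 2: B[3] = B
Query 3: U[3] = R
Query 4: R[2] = G
Query 5: F[3] = W
Query 6: B[0] = W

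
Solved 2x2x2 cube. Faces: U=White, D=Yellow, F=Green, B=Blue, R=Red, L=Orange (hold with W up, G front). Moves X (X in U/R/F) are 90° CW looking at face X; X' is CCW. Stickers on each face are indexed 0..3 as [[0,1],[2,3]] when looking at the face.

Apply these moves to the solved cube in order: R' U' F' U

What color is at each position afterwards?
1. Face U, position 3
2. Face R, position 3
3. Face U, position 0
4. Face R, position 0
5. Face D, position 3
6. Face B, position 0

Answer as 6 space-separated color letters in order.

Answer: B R G R G Y

Derivation:
After move 1 (R'): R=RRRR U=WBWB F=GWGW D=YGYG B=YBYB
After move 2 (U'): U=BBWW F=OOGW R=GWRR B=RRYB L=YBOO
After move 3 (F'): F=OWOG U=BBGR R=GWYR D=BOYG L=YWOW
After move 4 (U): U=GBRB F=GWOG R=RRYR B=YWYB L=OWOW
Query 1: U[3] = B
Query 2: R[3] = R
Query 3: U[0] = G
Query 4: R[0] = R
Query 5: D[3] = G
Query 6: B[0] = Y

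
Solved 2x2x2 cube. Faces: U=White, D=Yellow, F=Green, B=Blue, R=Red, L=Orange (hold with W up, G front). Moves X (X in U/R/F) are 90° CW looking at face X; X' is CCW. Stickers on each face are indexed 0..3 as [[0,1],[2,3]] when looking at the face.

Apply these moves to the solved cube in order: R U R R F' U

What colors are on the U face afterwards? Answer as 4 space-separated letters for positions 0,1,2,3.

Answer: R W B B

Derivation:
After move 1 (R): R=RRRR U=WGWG F=GYGY D=YBYB B=WBWB
After move 2 (U): U=WWGG F=RRGY R=WBRR B=OOWB L=GYOO
After move 3 (R): R=RWRB U=WRGY F=RBGB D=YWYO B=GOWB
After move 4 (R): R=RRBW U=WBGB F=RWGO D=YWYG B=YORB
After move 5 (F'): F=WORG U=WBRB R=WRYW D=YOYG L=GBOG
After move 6 (U): U=RWBB F=WRRG R=YOYW B=GBRB L=WOOG
Query: U face = RWBB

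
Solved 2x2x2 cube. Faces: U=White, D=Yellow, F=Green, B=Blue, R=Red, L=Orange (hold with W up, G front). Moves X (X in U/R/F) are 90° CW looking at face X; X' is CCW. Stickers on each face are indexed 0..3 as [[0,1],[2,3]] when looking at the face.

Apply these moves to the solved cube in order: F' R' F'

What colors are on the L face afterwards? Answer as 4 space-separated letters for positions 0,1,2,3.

After move 1 (F'): F=GGGG U=WWRR R=YRYR D=OOYY L=OWOW
After move 2 (R'): R=RRYY U=WBRB F=GWGR D=OGYG B=YBOB
After move 3 (F'): F=WRGG U=WBRY R=GROY D=WWYG L=OBOR
Query: L face = OBOR

Answer: O B O R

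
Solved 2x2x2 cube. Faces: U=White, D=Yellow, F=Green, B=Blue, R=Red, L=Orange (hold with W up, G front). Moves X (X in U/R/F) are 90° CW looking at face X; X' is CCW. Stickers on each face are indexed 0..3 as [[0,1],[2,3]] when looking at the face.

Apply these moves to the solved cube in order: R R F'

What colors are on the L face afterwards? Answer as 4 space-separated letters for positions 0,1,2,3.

After move 1 (R): R=RRRR U=WGWG F=GYGY D=YBYB B=WBWB
After move 2 (R): R=RRRR U=WYWY F=GBGB D=YWYW B=GBGB
After move 3 (F'): F=BBGG U=WYRR R=WRYR D=OOYW L=OYOW
Query: L face = OYOW

Answer: O Y O W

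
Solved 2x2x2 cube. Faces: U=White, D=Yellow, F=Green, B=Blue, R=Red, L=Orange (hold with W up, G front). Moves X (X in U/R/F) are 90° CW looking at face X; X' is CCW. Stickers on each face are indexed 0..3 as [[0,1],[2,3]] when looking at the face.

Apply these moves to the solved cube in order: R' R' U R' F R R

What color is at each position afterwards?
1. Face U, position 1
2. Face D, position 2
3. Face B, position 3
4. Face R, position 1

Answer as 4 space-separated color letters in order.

Answer: B Y B O

Derivation:
After move 1 (R'): R=RRRR U=WBWB F=GWGW D=YGYG B=YBYB
After move 2 (R'): R=RRRR U=WYWY F=GBGB D=YWYW B=GBGB
After move 3 (U): U=WWYY F=RRGB R=GBRR B=OOGB L=GBOO
After move 4 (R'): R=BRGR U=WGYO F=RWGY D=YRYB B=WOWB
After move 5 (F): F=GRYW U=WGOB R=YROR D=GBYB L=GYOR
After move 6 (R): R=OYRR U=WROW F=GBYB D=GWYW B=BOGB
After move 7 (R): R=RORY U=WBOB F=GWYW D=GGYB B=WORB
Query 1: U[1] = B
Query 2: D[2] = Y
Query 3: B[3] = B
Query 4: R[1] = O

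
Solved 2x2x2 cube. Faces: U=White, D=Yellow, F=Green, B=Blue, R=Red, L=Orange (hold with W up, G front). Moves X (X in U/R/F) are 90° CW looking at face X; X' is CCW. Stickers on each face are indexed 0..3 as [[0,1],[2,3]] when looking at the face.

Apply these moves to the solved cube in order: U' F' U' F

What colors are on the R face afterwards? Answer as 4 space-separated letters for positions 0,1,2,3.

After move 1 (U'): U=WWWW F=OOGG R=GGRR B=RRBB L=BBOO
After move 2 (F'): F=OGOG U=WWGR R=YGYR D=BOYY L=BWOW
After move 3 (U'): U=WRWG F=BWOG R=OGYR B=YGBB L=RROW
After move 4 (F): F=OBGW U=WRWR R=WGGR D=YOYY L=RBOO
Query: R face = WGGR

Answer: W G G R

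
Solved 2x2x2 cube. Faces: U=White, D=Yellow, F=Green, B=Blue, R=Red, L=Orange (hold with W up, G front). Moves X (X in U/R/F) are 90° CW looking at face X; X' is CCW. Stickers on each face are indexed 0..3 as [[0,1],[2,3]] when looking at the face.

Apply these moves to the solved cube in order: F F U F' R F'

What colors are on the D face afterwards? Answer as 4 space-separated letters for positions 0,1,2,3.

After move 1 (F): F=GGGG U=WWOO R=WRWR D=RRYY L=OYOY
After move 2 (F): F=GGGG U=WWYY R=OROR D=WWYY L=OROR
After move 3 (U): U=YWYW F=ORGG R=BBOR B=ORBB L=GGOR
After move 4 (F'): F=RGOG U=YWBO R=WBWR D=GRYY L=GWOY
After move 5 (R): R=WWRB U=YGBG F=RROY D=GBYO B=ORWB
After move 6 (F'): F=RYRO U=YGWR R=BWGB D=WYYO L=GGOB
Query: D face = WYYO

Answer: W Y Y O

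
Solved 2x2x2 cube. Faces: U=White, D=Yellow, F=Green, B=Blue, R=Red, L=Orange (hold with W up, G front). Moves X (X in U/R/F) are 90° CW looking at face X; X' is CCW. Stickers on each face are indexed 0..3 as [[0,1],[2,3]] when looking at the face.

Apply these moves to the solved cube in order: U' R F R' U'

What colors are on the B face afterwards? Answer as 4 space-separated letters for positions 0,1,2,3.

Answer: G G R B

Derivation:
After move 1 (U'): U=WWWW F=OOGG R=GGRR B=RRBB L=BBOO
After move 2 (R): R=RGRG U=WOWG F=OYGY D=YBYR B=WRWB
After move 3 (F): F=GOYY U=WOOB R=WGGG D=RRYR L=BYOB
After move 4 (R'): R=GGWG U=WWOW F=GOYB D=ROYY B=RRRB
After move 5 (U'): U=WWWO F=BYYB R=GOWG B=GGRB L=RROB
Query: B face = GGRB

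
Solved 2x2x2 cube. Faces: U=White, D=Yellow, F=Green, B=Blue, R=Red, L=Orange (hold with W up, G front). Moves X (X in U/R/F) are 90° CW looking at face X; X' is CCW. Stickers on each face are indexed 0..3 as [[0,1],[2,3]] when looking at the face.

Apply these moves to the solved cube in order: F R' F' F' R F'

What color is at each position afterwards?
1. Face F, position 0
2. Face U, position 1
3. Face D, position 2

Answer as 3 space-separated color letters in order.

After move 1 (F): F=GGGG U=WWOO R=WRWR D=RRYY L=OYOY
After move 2 (R'): R=RRWW U=WBOB F=GWGO D=RGYG B=YBRB
After move 3 (F'): F=WOGG U=WBRW R=GRRW D=YYYG L=OBOO
After move 4 (F'): F=OGWG U=WBGR R=YRYW D=BOYG L=OWOR
After move 5 (R): R=YYWR U=WGGG F=OOWG D=BRYY B=RBBB
After move 6 (F'): F=OGOW U=WGYW R=RYBR D=WRYY L=OGOG
Query 1: F[0] = O
Query 2: U[1] = G
Query 3: D[2] = Y

Answer: O G Y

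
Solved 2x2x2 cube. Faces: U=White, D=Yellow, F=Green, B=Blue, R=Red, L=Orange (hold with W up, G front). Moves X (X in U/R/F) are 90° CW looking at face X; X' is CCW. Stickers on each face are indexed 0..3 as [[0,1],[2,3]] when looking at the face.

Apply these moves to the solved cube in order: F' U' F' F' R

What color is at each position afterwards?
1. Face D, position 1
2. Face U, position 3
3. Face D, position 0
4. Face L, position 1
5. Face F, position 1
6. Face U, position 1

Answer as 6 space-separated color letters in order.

Answer: B O R Y W G

Derivation:
After move 1 (F'): F=GGGG U=WWRR R=YRYR D=OOYY L=OWOW
After move 2 (U'): U=WRWR F=OWGG R=GGYR B=YRBB L=BBOW
After move 3 (F'): F=WGOG U=WRGY R=OGOR D=BWYY L=BROW
After move 4 (F'): F=GGWO U=WROO R=WGBR D=RWYY L=BYOG
After move 5 (R): R=BWRG U=WGOO F=GWWY D=RBYY B=ORRB
Query 1: D[1] = B
Query 2: U[3] = O
Query 3: D[0] = R
Query 4: L[1] = Y
Query 5: F[1] = W
Query 6: U[1] = G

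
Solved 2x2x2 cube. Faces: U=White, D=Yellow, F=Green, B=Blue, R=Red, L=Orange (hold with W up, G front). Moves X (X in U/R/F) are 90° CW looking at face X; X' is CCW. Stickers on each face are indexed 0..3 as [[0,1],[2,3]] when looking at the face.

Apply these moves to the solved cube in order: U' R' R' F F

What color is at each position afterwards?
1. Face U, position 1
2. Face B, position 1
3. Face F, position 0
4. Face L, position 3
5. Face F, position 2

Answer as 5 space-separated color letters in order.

After move 1 (U'): U=WWWW F=OOGG R=GGRR B=RRBB L=BBOO
After move 2 (R'): R=GRGR U=WBWR F=OWGW D=YOYG B=YRYB
After move 3 (R'): R=RRGG U=WYWY F=OBGR D=YWYW B=GROB
After move 4 (F): F=GORB U=WYOB R=WRYG D=GRYW L=BYOW
After move 5 (F): F=RGBO U=WYWY R=ORBG D=YWYW L=BGOR
Query 1: U[1] = Y
Query 2: B[1] = R
Query 3: F[0] = R
Query 4: L[3] = R
Query 5: F[2] = B

Answer: Y R R R B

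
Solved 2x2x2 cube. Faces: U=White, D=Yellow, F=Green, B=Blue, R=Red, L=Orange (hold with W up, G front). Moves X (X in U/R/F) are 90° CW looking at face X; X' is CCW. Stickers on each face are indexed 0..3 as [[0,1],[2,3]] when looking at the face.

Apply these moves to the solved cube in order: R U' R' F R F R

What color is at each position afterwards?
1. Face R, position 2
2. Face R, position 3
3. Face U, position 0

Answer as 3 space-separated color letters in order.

After move 1 (R): R=RRRR U=WGWG F=GYGY D=YBYB B=WBWB
After move 2 (U'): U=GGWW F=OOGY R=GYRR B=RRWB L=WBOO
After move 3 (R'): R=YRGR U=GWWR F=OGGW D=YOYY B=BRBB
After move 4 (F): F=GOWG U=GWOB R=WRRR D=GYYY L=WYOO
After move 5 (R): R=RWRR U=GOOG F=GYWY D=GBYB B=BRWB
After move 6 (F): F=WGYY U=GOOY R=OWGR D=RRYB L=WGOB
After move 7 (R): R=GORW U=GGOY F=WRYB D=RWYB B=YROB
Query 1: R[2] = R
Query 2: R[3] = W
Query 3: U[0] = G

Answer: R W G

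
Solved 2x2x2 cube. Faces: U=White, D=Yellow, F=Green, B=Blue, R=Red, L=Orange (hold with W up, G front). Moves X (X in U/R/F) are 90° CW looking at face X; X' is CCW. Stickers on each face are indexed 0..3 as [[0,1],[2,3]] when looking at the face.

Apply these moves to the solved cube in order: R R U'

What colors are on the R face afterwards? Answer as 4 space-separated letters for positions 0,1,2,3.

Answer: G B R R

Derivation:
After move 1 (R): R=RRRR U=WGWG F=GYGY D=YBYB B=WBWB
After move 2 (R): R=RRRR U=WYWY F=GBGB D=YWYW B=GBGB
After move 3 (U'): U=YYWW F=OOGB R=GBRR B=RRGB L=GBOO
Query: R face = GBRR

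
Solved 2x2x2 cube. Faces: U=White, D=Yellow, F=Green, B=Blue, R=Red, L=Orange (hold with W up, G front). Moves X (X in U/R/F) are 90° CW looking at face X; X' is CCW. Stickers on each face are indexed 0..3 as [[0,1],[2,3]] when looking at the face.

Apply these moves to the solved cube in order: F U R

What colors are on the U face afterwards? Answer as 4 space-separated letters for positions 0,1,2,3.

After move 1 (F): F=GGGG U=WWOO R=WRWR D=RRYY L=OYOY
After move 2 (U): U=OWOW F=WRGG R=BBWR B=OYBB L=GGOY
After move 3 (R): R=WBRB U=OROG F=WRGY D=RBYO B=WYWB
Query: U face = OROG

Answer: O R O G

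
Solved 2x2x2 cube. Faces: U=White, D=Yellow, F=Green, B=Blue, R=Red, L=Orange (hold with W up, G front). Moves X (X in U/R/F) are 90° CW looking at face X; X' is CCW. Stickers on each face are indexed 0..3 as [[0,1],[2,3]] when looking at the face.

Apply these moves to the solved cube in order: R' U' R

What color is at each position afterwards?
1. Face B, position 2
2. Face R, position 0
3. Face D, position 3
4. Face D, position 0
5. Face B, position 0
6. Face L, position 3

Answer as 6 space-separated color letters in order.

Answer: B R R Y W O

Derivation:
After move 1 (R'): R=RRRR U=WBWB F=GWGW D=YGYG B=YBYB
After move 2 (U'): U=BBWW F=OOGW R=GWRR B=RRYB L=YBOO
After move 3 (R): R=RGRW U=BOWW F=OGGG D=YYYR B=WRBB
Query 1: B[2] = B
Query 2: R[0] = R
Query 3: D[3] = R
Query 4: D[0] = Y
Query 5: B[0] = W
Query 6: L[3] = O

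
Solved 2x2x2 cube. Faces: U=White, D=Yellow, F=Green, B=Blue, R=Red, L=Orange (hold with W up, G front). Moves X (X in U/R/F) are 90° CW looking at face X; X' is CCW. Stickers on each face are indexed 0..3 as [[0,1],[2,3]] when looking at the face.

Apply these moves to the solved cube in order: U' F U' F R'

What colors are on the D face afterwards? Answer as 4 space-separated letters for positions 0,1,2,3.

After move 1 (U'): U=WWWW F=OOGG R=GGRR B=RRBB L=BBOO
After move 2 (F): F=GOGO U=WWOB R=WGWR D=RGYY L=BYOY
After move 3 (U'): U=WBWO F=BYGO R=GOWR B=WGBB L=RROY
After move 4 (F): F=GBOY U=WBYR R=WOOR D=WGYY L=RROG
After move 5 (R'): R=ORWO U=WBYW F=GBOR D=WBYY B=YGGB
Query: D face = WBYY

Answer: W B Y Y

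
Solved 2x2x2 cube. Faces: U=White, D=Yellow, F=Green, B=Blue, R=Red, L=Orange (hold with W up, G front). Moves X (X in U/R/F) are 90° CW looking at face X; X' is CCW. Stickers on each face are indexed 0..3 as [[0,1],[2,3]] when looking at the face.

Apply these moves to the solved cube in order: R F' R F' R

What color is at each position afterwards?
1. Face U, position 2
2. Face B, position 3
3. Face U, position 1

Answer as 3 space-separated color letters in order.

After move 1 (R): R=RRRR U=WGWG F=GYGY D=YBYB B=WBWB
After move 2 (F'): F=YYGG U=WGRR R=BRYR D=OOYB L=OGOW
After move 3 (R): R=YBRR U=WYRG F=YOGB D=OWYW B=RBGB
After move 4 (F'): F=OBYG U=WYYR R=WBOR D=GWYW L=OGOR
After move 5 (R): R=OWRB U=WBYG F=OWYW D=GGYR B=RBYB
Query 1: U[2] = Y
Query 2: B[3] = B
Query 3: U[1] = B

Answer: Y B B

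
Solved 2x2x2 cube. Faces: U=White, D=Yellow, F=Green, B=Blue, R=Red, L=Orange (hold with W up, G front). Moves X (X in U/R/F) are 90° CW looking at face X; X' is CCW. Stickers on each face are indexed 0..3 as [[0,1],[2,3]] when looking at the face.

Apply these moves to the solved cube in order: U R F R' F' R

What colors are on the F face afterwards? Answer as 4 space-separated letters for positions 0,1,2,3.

After move 1 (U): U=WWWW F=RRGG R=BBRR B=OOBB L=GGOO
After move 2 (R): R=RBRB U=WRWG F=RYGY D=YBYO B=WOWB
After move 3 (F): F=GRYY U=WROG R=WBGB D=RRYO L=GYOB
After move 4 (R'): R=BBWG U=WWOW F=GRYG D=RRYY B=OORB
After move 5 (F'): F=RGGY U=WWBW R=RBRG D=YBYY L=GWOO
After move 6 (R): R=RRGB U=WGBY F=RBGY D=YRYO B=WOWB
Query: F face = RBGY

Answer: R B G Y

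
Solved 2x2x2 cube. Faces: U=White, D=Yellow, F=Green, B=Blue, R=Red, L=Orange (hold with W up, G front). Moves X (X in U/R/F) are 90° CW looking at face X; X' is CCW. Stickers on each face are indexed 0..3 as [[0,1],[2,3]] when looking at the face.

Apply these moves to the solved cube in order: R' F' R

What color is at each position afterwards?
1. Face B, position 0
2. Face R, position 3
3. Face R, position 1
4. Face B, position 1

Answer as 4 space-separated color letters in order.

After move 1 (R'): R=RRRR U=WBWB F=GWGW D=YGYG B=YBYB
After move 2 (F'): F=WWGG U=WBRR R=GRYR D=OOYG L=OBOW
After move 3 (R): R=YGRR U=WWRG F=WOGG D=OYYY B=RBBB
Query 1: B[0] = R
Query 2: R[3] = R
Query 3: R[1] = G
Query 4: B[1] = B

Answer: R R G B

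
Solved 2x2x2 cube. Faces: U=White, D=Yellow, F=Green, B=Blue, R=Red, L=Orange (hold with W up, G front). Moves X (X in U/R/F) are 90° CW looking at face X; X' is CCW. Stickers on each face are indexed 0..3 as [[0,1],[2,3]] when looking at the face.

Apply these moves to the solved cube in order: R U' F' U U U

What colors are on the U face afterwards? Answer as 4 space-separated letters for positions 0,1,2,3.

Answer: G R G G

Derivation:
After move 1 (R): R=RRRR U=WGWG F=GYGY D=YBYB B=WBWB
After move 2 (U'): U=GGWW F=OOGY R=GYRR B=RRWB L=WBOO
After move 3 (F'): F=OYOG U=GGGR R=BYYR D=BOYB L=WWOW
After move 4 (U): U=GGRG F=BYOG R=RRYR B=WWWB L=OYOW
After move 5 (U): U=RGGG F=RROG R=WWYR B=OYWB L=BYOW
After move 6 (U): U=GRGG F=WWOG R=OYYR B=BYWB L=RROW
Query: U face = GRGG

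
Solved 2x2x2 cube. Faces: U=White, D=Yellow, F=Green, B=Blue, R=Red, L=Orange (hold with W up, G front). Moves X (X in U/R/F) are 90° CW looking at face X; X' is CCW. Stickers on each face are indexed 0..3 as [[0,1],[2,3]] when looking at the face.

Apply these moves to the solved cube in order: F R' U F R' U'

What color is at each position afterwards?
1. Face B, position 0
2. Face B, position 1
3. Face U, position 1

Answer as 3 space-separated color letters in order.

Answer: B W O

Derivation:
After move 1 (F): F=GGGG U=WWOO R=WRWR D=RRYY L=OYOY
After move 2 (R'): R=RRWW U=WBOB F=GWGO D=RGYG B=YBRB
After move 3 (U): U=OWBB F=RRGO R=YBWW B=OYRB L=GWOY
After move 4 (F): F=GROR U=OWYW R=BBBW D=WYYG L=GROG
After move 5 (R'): R=BWBB U=ORYO F=GWOW D=WRYR B=GYYB
After move 6 (U'): U=ROOY F=GROW R=GWBB B=BWYB L=GYOG
Query 1: B[0] = B
Query 2: B[1] = W
Query 3: U[1] = O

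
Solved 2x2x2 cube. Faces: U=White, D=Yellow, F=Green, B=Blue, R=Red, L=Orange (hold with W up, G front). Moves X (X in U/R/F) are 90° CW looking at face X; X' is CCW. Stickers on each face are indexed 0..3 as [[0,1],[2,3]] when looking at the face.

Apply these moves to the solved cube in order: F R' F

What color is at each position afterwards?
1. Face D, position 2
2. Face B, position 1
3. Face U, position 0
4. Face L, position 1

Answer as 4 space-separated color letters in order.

Answer: Y B W R

Derivation:
After move 1 (F): F=GGGG U=WWOO R=WRWR D=RRYY L=OYOY
After move 2 (R'): R=RRWW U=WBOB F=GWGO D=RGYG B=YBRB
After move 3 (F): F=GGOW U=WBYY R=ORBW D=WRYG L=OROG
Query 1: D[2] = Y
Query 2: B[1] = B
Query 3: U[0] = W
Query 4: L[1] = R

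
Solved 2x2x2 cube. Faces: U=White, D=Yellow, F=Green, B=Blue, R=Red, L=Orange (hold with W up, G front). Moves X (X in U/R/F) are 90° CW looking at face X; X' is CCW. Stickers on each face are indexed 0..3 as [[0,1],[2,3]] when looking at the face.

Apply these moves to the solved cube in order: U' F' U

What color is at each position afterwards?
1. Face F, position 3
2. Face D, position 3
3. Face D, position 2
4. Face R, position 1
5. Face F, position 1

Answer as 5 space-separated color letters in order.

After move 1 (U'): U=WWWW F=OOGG R=GGRR B=RRBB L=BBOO
After move 2 (F'): F=OGOG U=WWGR R=YGYR D=BOYY L=BWOW
After move 3 (U): U=GWRW F=YGOG R=RRYR B=BWBB L=OGOW
Query 1: F[3] = G
Query 2: D[3] = Y
Query 3: D[2] = Y
Query 4: R[1] = R
Query 5: F[1] = G

Answer: G Y Y R G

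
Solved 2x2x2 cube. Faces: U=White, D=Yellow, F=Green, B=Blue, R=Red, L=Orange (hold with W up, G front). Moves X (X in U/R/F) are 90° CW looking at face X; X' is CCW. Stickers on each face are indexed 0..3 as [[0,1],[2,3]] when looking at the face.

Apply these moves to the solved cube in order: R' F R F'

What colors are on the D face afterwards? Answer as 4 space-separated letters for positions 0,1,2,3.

After move 1 (R'): R=RRRR U=WBWB F=GWGW D=YGYG B=YBYB
After move 2 (F): F=GGWW U=WBOO R=WRBR D=RRYG L=OYOG
After move 3 (R): R=BWRR U=WGOW F=GRWG D=RYYY B=OBBB
After move 4 (F'): F=RGGW U=WGBR R=YWRR D=YGYY L=OWOO
Query: D face = YGYY

Answer: Y G Y Y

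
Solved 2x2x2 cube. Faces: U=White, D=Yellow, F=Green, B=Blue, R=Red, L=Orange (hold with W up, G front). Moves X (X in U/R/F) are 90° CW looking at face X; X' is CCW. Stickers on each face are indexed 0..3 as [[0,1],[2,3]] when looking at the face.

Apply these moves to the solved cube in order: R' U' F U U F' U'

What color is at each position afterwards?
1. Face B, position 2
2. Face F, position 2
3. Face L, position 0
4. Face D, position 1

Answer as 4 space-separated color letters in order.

After move 1 (R'): R=RRRR U=WBWB F=GWGW D=YGYG B=YBYB
After move 2 (U'): U=BBWW F=OOGW R=GWRR B=RRYB L=YBOO
After move 3 (F): F=GOWO U=BBOB R=WWWR D=RGYG L=YYOG
After move 4 (U): U=OBBB F=WWWO R=RRWR B=YYYB L=GOOG
After move 5 (U): U=BOBB F=RRWO R=YYWR B=GOYB L=WWOG
After move 6 (F'): F=RORW U=BOYW R=GYRR D=WGYG L=WBOB
After move 7 (U'): U=OWBY F=WBRW R=RORR B=GYYB L=GOOB
Query 1: B[2] = Y
Query 2: F[2] = R
Query 3: L[0] = G
Query 4: D[1] = G

Answer: Y R G G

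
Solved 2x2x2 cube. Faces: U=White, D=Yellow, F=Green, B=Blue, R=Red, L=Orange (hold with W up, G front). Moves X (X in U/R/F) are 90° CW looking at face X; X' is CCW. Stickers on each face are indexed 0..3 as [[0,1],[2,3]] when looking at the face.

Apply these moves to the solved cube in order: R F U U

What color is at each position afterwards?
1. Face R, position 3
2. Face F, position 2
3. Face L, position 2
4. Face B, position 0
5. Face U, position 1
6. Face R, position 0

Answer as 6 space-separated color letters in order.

Answer: R Y O G O O

Derivation:
After move 1 (R): R=RRRR U=WGWG F=GYGY D=YBYB B=WBWB
After move 2 (F): F=GGYY U=WGOO R=WRGR D=RRYB L=OYOB
After move 3 (U): U=OWOG F=WRYY R=WBGR B=OYWB L=GGOB
After move 4 (U): U=OOGW F=WBYY R=OYGR B=GGWB L=WROB
Query 1: R[3] = R
Query 2: F[2] = Y
Query 3: L[2] = O
Query 4: B[0] = G
Query 5: U[1] = O
Query 6: R[0] = O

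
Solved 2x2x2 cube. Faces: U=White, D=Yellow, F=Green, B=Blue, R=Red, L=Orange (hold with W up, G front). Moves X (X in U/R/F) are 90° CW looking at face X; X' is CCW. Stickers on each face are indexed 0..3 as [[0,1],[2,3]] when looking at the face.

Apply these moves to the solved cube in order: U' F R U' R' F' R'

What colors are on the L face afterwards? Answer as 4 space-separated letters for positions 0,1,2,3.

Answer: B W O W

Derivation:
After move 1 (U'): U=WWWW F=OOGG R=GGRR B=RRBB L=BBOO
After move 2 (F): F=GOGO U=WWOB R=WGWR D=RGYY L=BYOY
After move 3 (R): R=WWRG U=WOOO F=GGGY D=RBYR B=BRWB
After move 4 (U'): U=OOWO F=BYGY R=GGRG B=WWWB L=BROY
After move 5 (R'): R=GGGR U=OWWW F=BOGO D=RYYY B=RWBB
After move 6 (F'): F=OOBG U=OWGG R=YGRR D=RYYY L=BWOW
After move 7 (R'): R=GRYR U=OBGR F=OWBG D=ROYG B=YWYB
Query: L face = BWOW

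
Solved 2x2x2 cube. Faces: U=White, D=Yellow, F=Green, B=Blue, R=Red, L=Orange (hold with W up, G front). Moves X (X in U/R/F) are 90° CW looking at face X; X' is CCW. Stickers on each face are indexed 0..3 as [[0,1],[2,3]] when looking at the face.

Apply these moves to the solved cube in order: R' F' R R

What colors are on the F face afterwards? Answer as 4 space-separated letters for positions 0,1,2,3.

After move 1 (R'): R=RRRR U=WBWB F=GWGW D=YGYG B=YBYB
After move 2 (F'): F=WWGG U=WBRR R=GRYR D=OOYG L=OBOW
After move 3 (R): R=YGRR U=WWRG F=WOGG D=OYYY B=RBBB
After move 4 (R): R=RYRG U=WORG F=WYGY D=OBYR B=GBWB
Query: F face = WYGY

Answer: W Y G Y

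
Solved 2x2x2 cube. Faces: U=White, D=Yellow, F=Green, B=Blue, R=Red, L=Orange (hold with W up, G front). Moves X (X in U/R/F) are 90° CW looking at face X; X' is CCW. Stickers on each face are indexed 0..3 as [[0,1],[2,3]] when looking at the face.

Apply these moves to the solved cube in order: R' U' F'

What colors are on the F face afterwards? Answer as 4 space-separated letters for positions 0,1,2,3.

After move 1 (R'): R=RRRR U=WBWB F=GWGW D=YGYG B=YBYB
After move 2 (U'): U=BBWW F=OOGW R=GWRR B=RRYB L=YBOO
After move 3 (F'): F=OWOG U=BBGR R=GWYR D=BOYG L=YWOW
Query: F face = OWOG

Answer: O W O G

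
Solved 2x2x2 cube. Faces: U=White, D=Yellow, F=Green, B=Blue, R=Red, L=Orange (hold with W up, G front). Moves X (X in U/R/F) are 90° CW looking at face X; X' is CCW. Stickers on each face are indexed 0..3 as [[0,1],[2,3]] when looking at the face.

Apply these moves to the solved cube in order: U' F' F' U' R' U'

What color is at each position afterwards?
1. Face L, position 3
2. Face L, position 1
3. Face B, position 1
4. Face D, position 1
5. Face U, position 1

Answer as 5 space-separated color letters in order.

Answer: G G R R O

Derivation:
After move 1 (U'): U=WWWW F=OOGG R=GGRR B=RRBB L=BBOO
After move 2 (F'): F=OGOG U=WWGR R=YGYR D=BOYY L=BWOW
After move 3 (F'): F=GGOO U=WWYY R=OGBR D=WWYY L=BROG
After move 4 (U'): U=WYWY F=BROO R=GGBR B=OGBB L=RROG
After move 5 (R'): R=GRGB U=WBWO F=BYOY D=WRYO B=YGWB
After move 6 (U'): U=BOWW F=RROY R=BYGB B=GRWB L=YGOG
Query 1: L[3] = G
Query 2: L[1] = G
Query 3: B[1] = R
Query 4: D[1] = R
Query 5: U[1] = O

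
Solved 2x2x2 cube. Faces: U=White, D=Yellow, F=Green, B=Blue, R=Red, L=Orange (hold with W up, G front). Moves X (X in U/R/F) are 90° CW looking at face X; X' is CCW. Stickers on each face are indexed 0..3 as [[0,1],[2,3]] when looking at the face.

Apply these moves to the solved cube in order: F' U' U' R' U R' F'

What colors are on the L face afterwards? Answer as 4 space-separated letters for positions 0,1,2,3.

Answer: B Y O G

Derivation:
After move 1 (F'): F=GGGG U=WWRR R=YRYR D=OOYY L=OWOW
After move 2 (U'): U=WRWR F=OWGG R=GGYR B=YRBB L=BBOW
After move 3 (U'): U=RRWW F=BBGG R=OWYR B=GGBB L=YROW
After move 4 (R'): R=WROY U=RBWG F=BRGW D=OBYG B=YGOB
After move 5 (U): U=WRGB F=WRGW R=YGOY B=YROB L=BROW
After move 6 (R'): R=GYYO U=WOGY F=WRGB D=ORYW B=GRBB
After move 7 (F'): F=RBWG U=WOGY R=RYOO D=RWYW L=BYOG
Query: L face = BYOG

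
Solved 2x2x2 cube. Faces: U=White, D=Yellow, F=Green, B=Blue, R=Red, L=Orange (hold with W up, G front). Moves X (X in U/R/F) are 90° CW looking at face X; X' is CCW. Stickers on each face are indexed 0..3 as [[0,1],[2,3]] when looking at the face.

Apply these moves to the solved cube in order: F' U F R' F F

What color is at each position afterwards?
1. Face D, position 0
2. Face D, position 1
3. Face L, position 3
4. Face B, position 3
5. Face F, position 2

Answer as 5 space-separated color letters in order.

After move 1 (F'): F=GGGG U=WWRR R=YRYR D=OOYY L=OWOW
After move 2 (U): U=RWRW F=YRGG R=BBYR B=OWBB L=GGOW
After move 3 (F): F=GYGR U=RWWG R=RBWR D=YBYY L=GOOO
After move 4 (R'): R=BRRW U=RBWO F=GWGG D=YYYR B=YWBB
After move 5 (F): F=GGGW U=RBOO R=WROW D=RBYR L=GYOY
After move 6 (F): F=GGWG U=RBYY R=OROW D=OWYR L=GROB
Query 1: D[0] = O
Query 2: D[1] = W
Query 3: L[3] = B
Query 4: B[3] = B
Query 5: F[2] = W

Answer: O W B B W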